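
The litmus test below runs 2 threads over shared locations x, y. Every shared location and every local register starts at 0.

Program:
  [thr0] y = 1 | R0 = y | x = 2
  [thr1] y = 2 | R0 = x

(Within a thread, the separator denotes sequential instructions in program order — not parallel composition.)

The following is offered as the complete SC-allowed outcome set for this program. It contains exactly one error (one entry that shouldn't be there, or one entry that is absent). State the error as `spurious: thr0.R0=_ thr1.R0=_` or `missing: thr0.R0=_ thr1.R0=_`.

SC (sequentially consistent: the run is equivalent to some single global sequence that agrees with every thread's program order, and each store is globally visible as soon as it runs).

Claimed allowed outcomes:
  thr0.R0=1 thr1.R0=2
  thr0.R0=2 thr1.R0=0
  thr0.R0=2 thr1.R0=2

missing: thr0.R0=1 thr1.R0=0

outcome vector order: (thr0.R0,thr1.R0)
[SC] allowed = {(1,0), (1,2), (2,0), (2,2)}
SC∖claimed = {(1,0)}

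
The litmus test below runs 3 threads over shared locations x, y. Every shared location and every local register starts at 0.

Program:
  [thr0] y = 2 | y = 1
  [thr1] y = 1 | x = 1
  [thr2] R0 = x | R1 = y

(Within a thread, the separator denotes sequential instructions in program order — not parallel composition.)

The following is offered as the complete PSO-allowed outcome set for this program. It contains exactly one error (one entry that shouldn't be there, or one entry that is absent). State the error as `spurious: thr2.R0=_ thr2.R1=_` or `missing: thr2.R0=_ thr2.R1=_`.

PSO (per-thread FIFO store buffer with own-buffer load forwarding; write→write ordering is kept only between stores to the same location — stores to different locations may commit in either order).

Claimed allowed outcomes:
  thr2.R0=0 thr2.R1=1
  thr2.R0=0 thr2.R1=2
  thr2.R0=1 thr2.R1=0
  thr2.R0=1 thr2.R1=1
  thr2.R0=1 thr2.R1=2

missing: thr2.R0=0 thr2.R1=0

outcome vector order: (thr2.R0,thr2.R1)
under PSO → 0/0, 0/1, 0/2, 1/0, 1/1, 1/2
PSO∖claimed = {0/0}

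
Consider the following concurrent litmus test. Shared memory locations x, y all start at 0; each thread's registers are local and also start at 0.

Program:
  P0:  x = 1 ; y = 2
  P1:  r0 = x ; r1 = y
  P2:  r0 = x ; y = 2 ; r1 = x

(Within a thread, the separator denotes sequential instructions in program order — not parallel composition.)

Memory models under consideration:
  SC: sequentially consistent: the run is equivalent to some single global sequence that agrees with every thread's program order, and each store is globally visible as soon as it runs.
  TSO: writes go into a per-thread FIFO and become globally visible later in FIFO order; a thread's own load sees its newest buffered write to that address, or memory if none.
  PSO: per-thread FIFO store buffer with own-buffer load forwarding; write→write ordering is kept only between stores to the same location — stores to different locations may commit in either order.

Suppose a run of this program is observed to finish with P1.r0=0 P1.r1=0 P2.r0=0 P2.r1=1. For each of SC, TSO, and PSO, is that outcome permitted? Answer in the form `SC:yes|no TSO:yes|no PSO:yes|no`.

SC:yes TSO:yes PSO:yes

outcome vector order: (P1.r0,P1.r1,P2.r0,P2.r1)
[SC] allowed = {<0 0 0 0>; <0 0 0 1>; <0 0 1 1>; <0 2 0 0>; <0 2 0 1>; <0 2 1 1>; <1 0 0 1>; <1 0 1 1>; <1 2 0 0>; <1 2 0 1>; <1 2 1 1>}
[TSO] allowed = {<0 0 0 0>; <0 0 0 1>; <0 0 1 1>; <0 2 0 0>; <0 2 0 1>; <0 2 1 1>; <1 0 0 0>; <1 0 0 1>; <1 0 1 1>; <1 2 0 0>; <1 2 0 1>; <1 2 1 1>}
[PSO] allowed = {<0 0 0 0>; <0 0 0 1>; <0 0 1 1>; <0 2 0 0>; <0 2 0 1>; <0 2 1 1>; <1 0 0 0>; <1 0 0 1>; <1 0 1 1>; <1 2 0 0>; <1 2 0 1>; <1 2 1 1>}
target <0 0 0 1> ∈ {SC,TSO,PSO}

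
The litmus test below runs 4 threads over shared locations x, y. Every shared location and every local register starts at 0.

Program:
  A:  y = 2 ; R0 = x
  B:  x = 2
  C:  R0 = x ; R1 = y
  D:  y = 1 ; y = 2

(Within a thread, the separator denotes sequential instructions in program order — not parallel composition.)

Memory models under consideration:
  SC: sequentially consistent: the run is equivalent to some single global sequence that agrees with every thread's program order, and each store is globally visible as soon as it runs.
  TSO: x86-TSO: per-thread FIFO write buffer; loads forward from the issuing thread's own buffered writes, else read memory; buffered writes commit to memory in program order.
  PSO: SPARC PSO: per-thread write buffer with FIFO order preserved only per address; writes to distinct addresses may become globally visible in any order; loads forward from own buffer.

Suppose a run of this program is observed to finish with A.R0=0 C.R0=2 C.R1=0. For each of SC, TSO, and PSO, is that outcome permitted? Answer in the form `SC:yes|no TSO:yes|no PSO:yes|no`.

SC:no TSO:yes PSO:yes

outcome vector order: (A.R0,C.R0,C.R1)
SC (11): <0 0 0> <0 0 1> <0 0 2> <0 2 1> <0 2 2> <2 0 0> <2 0 1> <2 0 2> <2 2 0> <2 2 1> <2 2 2>
TSO (12): <0 0 0> <0 0 1> <0 0 2> <0 2 0> <0 2 1> <0 2 2> <2 0 0> <2 0 1> <2 0 2> <2 2 0> <2 2 1> <2 2 2>
PSO (12): <0 0 0> <0 0 1> <0 0 2> <0 2 0> <0 2 1> <0 2 2> <2 0 0> <2 0 1> <2 0 2> <2 2 0> <2 2 1> <2 2 2>
target <0 2 0> ∈ {TSO,PSO}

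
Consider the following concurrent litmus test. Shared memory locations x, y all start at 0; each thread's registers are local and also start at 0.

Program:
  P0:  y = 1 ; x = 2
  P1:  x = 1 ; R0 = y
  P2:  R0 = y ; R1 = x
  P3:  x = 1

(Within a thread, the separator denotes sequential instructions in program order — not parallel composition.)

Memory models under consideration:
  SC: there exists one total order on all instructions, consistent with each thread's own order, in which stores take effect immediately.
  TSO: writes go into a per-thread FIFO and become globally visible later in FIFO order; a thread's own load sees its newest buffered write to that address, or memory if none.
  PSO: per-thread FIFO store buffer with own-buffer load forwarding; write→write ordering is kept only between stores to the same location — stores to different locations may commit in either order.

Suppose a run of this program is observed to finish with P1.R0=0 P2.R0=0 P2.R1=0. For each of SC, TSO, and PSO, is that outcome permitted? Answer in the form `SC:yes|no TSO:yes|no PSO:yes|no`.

SC:yes TSO:yes PSO:yes

outcome vector order: (P1.R0,P2.R0,P2.R1)
[SC] allowed = {<0 0 0>; <0 0 1>; <0 0 2>; <0 1 1>; <0 1 2>; <1 0 0>; <1 0 1>; <1 0 2>; <1 1 0>; <1 1 1>; <1 1 2>}
[TSO] allowed = {<0 0 0>; <0 0 1>; <0 0 2>; <0 1 0>; <0 1 1>; <0 1 2>; <1 0 0>; <1 0 1>; <1 0 2>; <1 1 0>; <1 1 1>; <1 1 2>}
[PSO] allowed = {<0 0 0>; <0 0 1>; <0 0 2>; <0 1 0>; <0 1 1>; <0 1 2>; <1 0 0>; <1 0 1>; <1 0 2>; <1 1 0>; <1 1 1>; <1 1 2>}
target <0 0 0> ∈ {SC,TSO,PSO}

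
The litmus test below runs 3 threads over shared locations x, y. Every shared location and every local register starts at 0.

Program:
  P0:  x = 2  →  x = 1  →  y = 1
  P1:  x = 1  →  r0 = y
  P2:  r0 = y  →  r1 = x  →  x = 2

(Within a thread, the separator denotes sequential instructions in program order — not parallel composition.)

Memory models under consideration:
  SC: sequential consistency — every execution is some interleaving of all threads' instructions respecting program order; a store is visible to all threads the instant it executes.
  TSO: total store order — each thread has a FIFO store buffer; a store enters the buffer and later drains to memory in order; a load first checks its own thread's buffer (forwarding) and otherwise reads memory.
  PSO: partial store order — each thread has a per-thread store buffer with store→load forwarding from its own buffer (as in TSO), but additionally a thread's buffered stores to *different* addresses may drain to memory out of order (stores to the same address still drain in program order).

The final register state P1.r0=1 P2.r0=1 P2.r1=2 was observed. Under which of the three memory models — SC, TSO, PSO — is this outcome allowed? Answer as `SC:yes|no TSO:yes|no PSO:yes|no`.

outcome vector order: (P1.r0,P2.r0,P2.r1)
under SC → (0,0,0); (0,0,1); (0,0,2); (0,1,1); (1,0,0); (1,0,1); (1,0,2); (1,1,1)
under TSO → (0,0,0); (0,0,1); (0,0,2); (0,1,1); (1,0,0); (1,0,1); (1,0,2); (1,1,1)
under PSO → (0,0,0); (0,0,1); (0,0,2); (0,1,0); (0,1,1); (0,1,2); (1,0,0); (1,0,1); (1,0,2); (1,1,0); (1,1,1); (1,1,2)
target (1,1,2) ∈ {PSO}

SC:no TSO:no PSO:yes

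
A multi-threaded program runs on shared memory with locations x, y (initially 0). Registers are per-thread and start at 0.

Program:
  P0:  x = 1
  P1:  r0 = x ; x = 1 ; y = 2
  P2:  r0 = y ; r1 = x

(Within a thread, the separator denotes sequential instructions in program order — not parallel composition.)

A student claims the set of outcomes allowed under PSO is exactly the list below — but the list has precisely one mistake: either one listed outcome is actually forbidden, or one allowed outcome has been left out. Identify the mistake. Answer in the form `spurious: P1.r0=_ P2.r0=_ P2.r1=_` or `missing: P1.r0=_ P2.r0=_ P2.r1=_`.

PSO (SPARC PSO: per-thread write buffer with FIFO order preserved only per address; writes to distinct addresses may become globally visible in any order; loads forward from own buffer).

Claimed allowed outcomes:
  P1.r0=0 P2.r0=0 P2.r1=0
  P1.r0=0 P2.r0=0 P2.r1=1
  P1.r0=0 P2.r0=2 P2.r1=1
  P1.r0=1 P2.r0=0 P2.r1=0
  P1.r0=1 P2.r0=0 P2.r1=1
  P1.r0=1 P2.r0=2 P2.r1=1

missing: P1.r0=0 P2.r0=2 P2.r1=0

outcome vector order: (P1.r0,P2.r0,P2.r1)
PSO: 7 outcomes — {(0,0,0) (0,0,1) (0,2,0) (0,2,1) (1,0,0) (1,0,1) (1,2,1)}
PSO∖claimed = {(0,2,0)}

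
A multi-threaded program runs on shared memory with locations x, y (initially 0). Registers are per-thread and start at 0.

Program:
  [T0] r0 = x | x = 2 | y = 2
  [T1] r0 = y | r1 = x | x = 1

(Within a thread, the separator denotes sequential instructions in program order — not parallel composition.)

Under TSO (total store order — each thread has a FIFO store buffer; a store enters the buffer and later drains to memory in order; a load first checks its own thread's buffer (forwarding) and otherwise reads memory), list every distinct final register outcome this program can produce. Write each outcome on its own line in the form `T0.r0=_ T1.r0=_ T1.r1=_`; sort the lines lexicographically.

T0.r0=0 T1.r0=0 T1.r1=0
T0.r0=0 T1.r0=0 T1.r1=2
T0.r0=0 T1.r0=2 T1.r1=2
T0.r0=1 T1.r0=0 T1.r1=0

outcome vector order: (T0.r0,T1.r0,T1.r1)
|TSO outcomes| = 4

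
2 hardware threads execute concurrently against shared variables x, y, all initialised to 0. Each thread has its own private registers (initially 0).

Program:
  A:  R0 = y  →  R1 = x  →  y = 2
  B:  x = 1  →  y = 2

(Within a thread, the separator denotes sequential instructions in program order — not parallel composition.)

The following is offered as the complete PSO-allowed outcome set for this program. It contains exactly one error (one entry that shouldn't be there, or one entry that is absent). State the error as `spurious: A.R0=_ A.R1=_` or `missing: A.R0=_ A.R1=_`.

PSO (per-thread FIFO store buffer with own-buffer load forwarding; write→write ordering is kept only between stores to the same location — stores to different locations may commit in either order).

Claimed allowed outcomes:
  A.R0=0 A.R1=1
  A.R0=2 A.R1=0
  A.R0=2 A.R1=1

missing: A.R0=0 A.R1=0

outcome vector order: (A.R0,A.R1)
under PSO → 0/0; 0/1; 2/0; 2/1
PSO∖claimed = {0/0}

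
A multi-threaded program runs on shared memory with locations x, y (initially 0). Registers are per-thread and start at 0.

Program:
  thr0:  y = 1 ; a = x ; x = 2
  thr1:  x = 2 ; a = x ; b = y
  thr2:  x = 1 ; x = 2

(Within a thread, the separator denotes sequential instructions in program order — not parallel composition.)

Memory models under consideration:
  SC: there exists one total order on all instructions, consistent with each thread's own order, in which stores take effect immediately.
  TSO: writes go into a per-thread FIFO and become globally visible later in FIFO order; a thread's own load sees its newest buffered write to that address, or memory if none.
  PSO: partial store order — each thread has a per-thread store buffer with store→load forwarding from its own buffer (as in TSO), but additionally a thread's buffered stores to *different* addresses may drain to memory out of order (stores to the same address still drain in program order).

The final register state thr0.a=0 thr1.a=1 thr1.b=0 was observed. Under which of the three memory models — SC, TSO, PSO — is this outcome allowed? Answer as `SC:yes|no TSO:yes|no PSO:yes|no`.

outcome vector order: (thr0.a,thr1.a,thr1.b)
SC (10): 011; 021; 110; 111; 120; 121; 210; 211; 220; 221
TSO (12): 010; 011; 020; 021; 110; 111; 120; 121; 210; 211; 220; 221
PSO (12): 010; 011; 020; 021; 110; 111; 120; 121; 210; 211; 220; 221
target 010 ∈ {TSO,PSO}

SC:no TSO:yes PSO:yes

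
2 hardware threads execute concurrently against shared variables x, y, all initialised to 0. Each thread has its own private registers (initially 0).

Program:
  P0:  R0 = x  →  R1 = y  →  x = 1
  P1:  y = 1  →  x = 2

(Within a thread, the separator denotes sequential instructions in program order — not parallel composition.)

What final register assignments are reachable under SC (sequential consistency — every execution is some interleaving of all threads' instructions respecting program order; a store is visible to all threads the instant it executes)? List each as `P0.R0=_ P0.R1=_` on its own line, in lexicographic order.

P0.R0=0 P0.R1=0
P0.R0=0 P0.R1=1
P0.R0=2 P0.R1=1

outcome vector order: (P0.R0,P0.R1)
|SC outcomes| = 3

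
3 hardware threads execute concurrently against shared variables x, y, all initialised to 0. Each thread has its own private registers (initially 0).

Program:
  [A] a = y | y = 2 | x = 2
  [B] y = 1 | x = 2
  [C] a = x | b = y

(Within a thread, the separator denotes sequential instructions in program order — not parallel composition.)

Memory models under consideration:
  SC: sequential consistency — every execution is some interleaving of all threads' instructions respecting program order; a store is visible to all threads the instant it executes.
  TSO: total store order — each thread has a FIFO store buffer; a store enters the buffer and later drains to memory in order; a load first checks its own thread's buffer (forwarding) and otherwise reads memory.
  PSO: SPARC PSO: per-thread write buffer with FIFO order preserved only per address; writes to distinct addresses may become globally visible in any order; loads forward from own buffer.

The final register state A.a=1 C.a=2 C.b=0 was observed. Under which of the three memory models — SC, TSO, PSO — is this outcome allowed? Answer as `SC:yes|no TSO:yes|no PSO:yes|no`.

outcome vector order: (A.a,C.a,C.b)
SC: 10 outcomes — {(0,0,0); (0,0,1); (0,0,2); (0,2,1); (0,2,2); (1,0,0); (1,0,1); (1,0,2); (1,2,1); (1,2,2)}
TSO: 10 outcomes — {(0,0,0); (0,0,1); (0,0,2); (0,2,1); (0,2,2); (1,0,0); (1,0,1); (1,0,2); (1,2,1); (1,2,2)}
PSO: 12 outcomes — {(0,0,0); (0,0,1); (0,0,2); (0,2,0); (0,2,1); (0,2,2); (1,0,0); (1,0,1); (1,0,2); (1,2,0); (1,2,1); (1,2,2)}
target (1,2,0) ∈ {PSO}

SC:no TSO:no PSO:yes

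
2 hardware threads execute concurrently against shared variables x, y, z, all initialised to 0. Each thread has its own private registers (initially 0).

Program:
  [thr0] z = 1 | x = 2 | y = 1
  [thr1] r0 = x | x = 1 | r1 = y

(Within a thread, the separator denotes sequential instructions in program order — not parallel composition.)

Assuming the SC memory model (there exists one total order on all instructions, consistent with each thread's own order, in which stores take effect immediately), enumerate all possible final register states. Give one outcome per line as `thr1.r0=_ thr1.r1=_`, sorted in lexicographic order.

thr1.r0=0 thr1.r1=0
thr1.r0=0 thr1.r1=1
thr1.r0=2 thr1.r1=0
thr1.r0=2 thr1.r1=1

outcome vector order: (thr1.r0,thr1.r1)
|SC outcomes| = 4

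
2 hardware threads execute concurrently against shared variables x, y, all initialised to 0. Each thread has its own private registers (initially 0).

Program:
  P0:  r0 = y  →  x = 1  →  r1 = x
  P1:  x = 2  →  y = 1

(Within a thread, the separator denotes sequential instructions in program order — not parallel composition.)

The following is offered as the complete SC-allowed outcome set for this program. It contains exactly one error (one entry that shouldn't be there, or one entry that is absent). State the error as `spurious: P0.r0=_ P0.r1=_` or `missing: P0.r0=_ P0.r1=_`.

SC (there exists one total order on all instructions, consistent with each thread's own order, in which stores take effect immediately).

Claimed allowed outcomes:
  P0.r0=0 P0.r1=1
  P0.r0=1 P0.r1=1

outcome vector order: (P0.r0,P0.r1)
SC: 3 outcomes — {01; 02; 11}
SC∖claimed = {02}

missing: P0.r0=0 P0.r1=2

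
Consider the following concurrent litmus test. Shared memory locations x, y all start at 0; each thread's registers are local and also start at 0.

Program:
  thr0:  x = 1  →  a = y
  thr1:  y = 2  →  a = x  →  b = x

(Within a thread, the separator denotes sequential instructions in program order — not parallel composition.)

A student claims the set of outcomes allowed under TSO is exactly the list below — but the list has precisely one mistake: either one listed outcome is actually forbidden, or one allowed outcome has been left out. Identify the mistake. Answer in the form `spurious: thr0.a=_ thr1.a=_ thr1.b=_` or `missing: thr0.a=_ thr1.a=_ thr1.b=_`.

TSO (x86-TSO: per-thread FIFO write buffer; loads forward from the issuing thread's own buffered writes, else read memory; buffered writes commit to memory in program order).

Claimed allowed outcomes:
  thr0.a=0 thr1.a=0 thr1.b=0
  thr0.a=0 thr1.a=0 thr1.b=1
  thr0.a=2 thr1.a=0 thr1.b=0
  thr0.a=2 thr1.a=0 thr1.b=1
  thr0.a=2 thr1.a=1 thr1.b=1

outcome vector order: (thr0.a,thr1.a,thr1.b)
TSO (6): (0,0,0); (0,0,1); (0,1,1); (2,0,0); (2,0,1); (2,1,1)
TSO∖claimed = {(0,1,1)}

missing: thr0.a=0 thr1.a=1 thr1.b=1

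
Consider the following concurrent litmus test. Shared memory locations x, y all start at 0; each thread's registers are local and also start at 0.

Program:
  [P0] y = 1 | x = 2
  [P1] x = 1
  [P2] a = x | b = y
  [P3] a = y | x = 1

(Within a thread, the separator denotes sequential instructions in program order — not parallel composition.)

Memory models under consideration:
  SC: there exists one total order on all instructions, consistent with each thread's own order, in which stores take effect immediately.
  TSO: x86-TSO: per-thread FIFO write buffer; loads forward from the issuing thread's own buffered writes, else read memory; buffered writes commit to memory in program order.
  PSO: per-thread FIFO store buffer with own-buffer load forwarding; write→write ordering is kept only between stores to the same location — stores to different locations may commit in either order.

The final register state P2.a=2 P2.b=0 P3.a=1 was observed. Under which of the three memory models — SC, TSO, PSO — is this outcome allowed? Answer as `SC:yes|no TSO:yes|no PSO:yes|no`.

outcome vector order: (P2.a,P2.b,P3.a)
SC: 10 outcomes — {000; 001; 010; 011; 100; 101; 110; 111; 210; 211}
TSO: 10 outcomes — {000; 001; 010; 011; 100; 101; 110; 111; 210; 211}
PSO: 12 outcomes — {000; 001; 010; 011; 100; 101; 110; 111; 200; 201; 210; 211}
target 201 ∈ {PSO}

SC:no TSO:no PSO:yes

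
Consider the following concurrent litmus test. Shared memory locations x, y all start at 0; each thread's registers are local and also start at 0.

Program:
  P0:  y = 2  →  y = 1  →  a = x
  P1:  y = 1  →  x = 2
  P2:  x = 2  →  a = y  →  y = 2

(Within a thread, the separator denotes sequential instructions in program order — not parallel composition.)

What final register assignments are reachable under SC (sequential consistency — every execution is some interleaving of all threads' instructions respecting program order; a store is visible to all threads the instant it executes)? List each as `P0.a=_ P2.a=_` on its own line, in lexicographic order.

outcome vector order: (P0.a,P2.a)
|SC outcomes| = 4

P0.a=0 P2.a=1
P0.a=2 P2.a=0
P0.a=2 P2.a=1
P0.a=2 P2.a=2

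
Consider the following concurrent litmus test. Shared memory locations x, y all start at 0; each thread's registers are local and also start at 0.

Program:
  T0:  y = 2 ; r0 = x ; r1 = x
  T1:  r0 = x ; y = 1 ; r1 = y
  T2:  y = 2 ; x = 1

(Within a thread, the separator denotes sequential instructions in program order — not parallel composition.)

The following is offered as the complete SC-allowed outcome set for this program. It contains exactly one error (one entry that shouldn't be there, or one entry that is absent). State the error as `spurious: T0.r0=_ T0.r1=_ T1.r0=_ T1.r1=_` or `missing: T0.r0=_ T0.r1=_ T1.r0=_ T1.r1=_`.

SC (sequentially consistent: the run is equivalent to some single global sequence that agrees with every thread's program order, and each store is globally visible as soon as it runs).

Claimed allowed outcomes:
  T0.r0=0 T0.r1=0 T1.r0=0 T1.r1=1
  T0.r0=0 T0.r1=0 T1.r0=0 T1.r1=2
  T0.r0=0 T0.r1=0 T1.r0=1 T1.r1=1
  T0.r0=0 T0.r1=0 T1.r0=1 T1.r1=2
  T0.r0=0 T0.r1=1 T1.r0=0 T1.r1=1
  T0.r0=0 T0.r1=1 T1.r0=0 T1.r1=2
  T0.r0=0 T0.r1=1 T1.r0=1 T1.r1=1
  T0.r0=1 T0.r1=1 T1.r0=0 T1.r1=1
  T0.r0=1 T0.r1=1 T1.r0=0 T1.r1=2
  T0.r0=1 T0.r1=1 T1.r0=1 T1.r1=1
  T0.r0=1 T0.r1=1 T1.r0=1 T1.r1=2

spurious: T0.r0=0 T0.r1=0 T1.r0=1 T1.r1=2

outcome vector order: (T0.r0,T0.r1,T1.r0,T1.r1)
[SC] allowed = {<0 0 0 1> <0 0 0 2> <0 0 1 1> <0 1 0 1> <0 1 0 2> <0 1 1 1> <1 1 0 1> <1 1 0 2> <1 1 1 1> <1 1 1 2>}
claimed∖SC = {<0 0 1 2>}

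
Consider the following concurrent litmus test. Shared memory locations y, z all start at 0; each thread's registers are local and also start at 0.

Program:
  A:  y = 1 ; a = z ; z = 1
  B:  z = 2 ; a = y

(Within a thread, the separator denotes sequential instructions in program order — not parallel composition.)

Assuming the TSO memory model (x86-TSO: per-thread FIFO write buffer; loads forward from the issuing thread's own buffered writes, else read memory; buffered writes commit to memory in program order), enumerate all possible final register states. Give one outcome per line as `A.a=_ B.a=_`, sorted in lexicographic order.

outcome vector order: (A.a,B.a)
|TSO outcomes| = 4

A.a=0 B.a=0
A.a=0 B.a=1
A.a=2 B.a=0
A.a=2 B.a=1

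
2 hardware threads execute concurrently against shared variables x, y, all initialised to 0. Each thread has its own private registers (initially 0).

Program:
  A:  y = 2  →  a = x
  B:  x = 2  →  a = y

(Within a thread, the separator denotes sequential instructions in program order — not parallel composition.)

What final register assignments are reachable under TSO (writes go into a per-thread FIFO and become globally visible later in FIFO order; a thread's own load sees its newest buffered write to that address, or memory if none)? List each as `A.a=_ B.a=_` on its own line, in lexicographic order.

outcome vector order: (A.a,B.a)
|TSO outcomes| = 4

A.a=0 B.a=0
A.a=0 B.a=2
A.a=2 B.a=0
A.a=2 B.a=2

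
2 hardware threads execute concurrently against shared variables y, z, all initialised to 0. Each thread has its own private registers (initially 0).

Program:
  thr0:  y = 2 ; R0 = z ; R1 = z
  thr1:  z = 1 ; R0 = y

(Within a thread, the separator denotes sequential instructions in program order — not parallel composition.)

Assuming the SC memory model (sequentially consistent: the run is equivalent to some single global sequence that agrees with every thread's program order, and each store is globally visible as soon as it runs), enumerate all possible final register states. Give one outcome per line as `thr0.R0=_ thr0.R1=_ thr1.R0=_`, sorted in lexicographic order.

outcome vector order: (thr0.R0,thr0.R1,thr1.R0)
|SC outcomes| = 4

thr0.R0=0 thr0.R1=0 thr1.R0=2
thr0.R0=0 thr0.R1=1 thr1.R0=2
thr0.R0=1 thr0.R1=1 thr1.R0=0
thr0.R0=1 thr0.R1=1 thr1.R0=2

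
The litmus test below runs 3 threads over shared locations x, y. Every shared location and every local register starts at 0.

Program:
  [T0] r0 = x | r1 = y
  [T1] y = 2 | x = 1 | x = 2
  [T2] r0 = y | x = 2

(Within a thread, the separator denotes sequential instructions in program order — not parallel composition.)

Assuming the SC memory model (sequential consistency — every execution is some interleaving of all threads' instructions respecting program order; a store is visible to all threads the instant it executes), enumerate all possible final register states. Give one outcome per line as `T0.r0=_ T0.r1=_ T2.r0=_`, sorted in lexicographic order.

outcome vector order: (T0.r0,T0.r1,T2.r0)
|SC outcomes| = 9

T0.r0=0 T0.r1=0 T2.r0=0
T0.r0=0 T0.r1=0 T2.r0=2
T0.r0=0 T0.r1=2 T2.r0=0
T0.r0=0 T0.r1=2 T2.r0=2
T0.r0=1 T0.r1=2 T2.r0=0
T0.r0=1 T0.r1=2 T2.r0=2
T0.r0=2 T0.r1=0 T2.r0=0
T0.r0=2 T0.r1=2 T2.r0=0
T0.r0=2 T0.r1=2 T2.r0=2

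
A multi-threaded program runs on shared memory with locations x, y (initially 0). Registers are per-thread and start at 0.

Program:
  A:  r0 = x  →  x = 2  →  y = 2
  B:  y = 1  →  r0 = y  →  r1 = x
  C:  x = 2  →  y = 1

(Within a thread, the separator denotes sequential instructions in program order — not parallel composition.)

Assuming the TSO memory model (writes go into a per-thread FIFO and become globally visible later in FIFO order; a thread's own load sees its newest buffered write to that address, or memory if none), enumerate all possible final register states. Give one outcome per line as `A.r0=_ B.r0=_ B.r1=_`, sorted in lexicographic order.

A.r0=0 B.r0=1 B.r1=0
A.r0=0 B.r0=1 B.r1=2
A.r0=0 B.r0=2 B.r1=2
A.r0=2 B.r0=1 B.r1=0
A.r0=2 B.r0=1 B.r1=2
A.r0=2 B.r0=2 B.r1=2

outcome vector order: (A.r0,B.r0,B.r1)
|TSO outcomes| = 6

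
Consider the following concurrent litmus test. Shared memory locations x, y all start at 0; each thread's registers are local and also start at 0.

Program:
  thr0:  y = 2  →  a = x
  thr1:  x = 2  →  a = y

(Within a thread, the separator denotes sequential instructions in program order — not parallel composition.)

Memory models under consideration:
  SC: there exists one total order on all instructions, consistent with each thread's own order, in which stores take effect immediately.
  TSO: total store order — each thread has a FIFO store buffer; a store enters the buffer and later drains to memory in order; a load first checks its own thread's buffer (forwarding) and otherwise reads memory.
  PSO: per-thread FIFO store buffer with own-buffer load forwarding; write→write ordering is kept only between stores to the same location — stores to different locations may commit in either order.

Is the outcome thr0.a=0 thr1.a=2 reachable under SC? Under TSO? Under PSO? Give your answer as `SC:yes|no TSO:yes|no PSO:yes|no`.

SC:yes TSO:yes PSO:yes

outcome vector order: (thr0.a,thr1.a)
SC: 3 outcomes — {(0,2) (2,0) (2,2)}
TSO: 4 outcomes — {(0,0) (0,2) (2,0) (2,2)}
PSO: 4 outcomes — {(0,0) (0,2) (2,0) (2,2)}
target (0,2) ∈ {SC,TSO,PSO}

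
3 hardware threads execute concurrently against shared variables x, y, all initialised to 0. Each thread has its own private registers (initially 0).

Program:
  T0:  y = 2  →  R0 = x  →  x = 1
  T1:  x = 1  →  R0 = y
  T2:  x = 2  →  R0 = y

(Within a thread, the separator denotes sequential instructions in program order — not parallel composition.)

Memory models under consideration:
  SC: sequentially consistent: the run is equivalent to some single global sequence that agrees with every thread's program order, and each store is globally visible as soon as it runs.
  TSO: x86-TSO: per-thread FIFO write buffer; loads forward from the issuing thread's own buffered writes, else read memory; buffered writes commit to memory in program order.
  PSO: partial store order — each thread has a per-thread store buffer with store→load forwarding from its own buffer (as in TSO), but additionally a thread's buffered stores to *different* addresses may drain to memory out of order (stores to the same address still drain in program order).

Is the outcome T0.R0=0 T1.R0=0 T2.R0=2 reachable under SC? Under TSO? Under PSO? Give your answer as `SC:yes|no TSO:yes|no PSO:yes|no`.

SC:no TSO:yes PSO:yes

outcome vector order: (T0.R0,T1.R0,T2.R0)
SC (9): 022; 100; 102; 120; 122; 200; 202; 220; 222
TSO (12): 000; 002; 020; 022; 100; 102; 120; 122; 200; 202; 220; 222
PSO (12): 000; 002; 020; 022; 100; 102; 120; 122; 200; 202; 220; 222
target 002 ∈ {TSO,PSO}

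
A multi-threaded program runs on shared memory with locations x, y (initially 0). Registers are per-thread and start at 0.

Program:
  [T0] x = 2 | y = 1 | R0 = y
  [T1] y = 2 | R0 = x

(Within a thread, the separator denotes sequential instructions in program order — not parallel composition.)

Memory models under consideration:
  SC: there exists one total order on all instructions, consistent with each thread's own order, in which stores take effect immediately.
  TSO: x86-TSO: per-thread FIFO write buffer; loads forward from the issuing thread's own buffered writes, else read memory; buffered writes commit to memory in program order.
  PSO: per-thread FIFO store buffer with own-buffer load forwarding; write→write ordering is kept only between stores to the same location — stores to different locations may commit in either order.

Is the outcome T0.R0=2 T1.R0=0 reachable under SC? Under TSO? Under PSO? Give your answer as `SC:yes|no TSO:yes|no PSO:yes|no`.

outcome vector order: (T0.R0,T1.R0)
SC (3): 1/0 1/2 2/2
TSO (4): 1/0 1/2 2/0 2/2
PSO (4): 1/0 1/2 2/0 2/2
target 2/0 ∈ {TSO,PSO}

SC:no TSO:yes PSO:yes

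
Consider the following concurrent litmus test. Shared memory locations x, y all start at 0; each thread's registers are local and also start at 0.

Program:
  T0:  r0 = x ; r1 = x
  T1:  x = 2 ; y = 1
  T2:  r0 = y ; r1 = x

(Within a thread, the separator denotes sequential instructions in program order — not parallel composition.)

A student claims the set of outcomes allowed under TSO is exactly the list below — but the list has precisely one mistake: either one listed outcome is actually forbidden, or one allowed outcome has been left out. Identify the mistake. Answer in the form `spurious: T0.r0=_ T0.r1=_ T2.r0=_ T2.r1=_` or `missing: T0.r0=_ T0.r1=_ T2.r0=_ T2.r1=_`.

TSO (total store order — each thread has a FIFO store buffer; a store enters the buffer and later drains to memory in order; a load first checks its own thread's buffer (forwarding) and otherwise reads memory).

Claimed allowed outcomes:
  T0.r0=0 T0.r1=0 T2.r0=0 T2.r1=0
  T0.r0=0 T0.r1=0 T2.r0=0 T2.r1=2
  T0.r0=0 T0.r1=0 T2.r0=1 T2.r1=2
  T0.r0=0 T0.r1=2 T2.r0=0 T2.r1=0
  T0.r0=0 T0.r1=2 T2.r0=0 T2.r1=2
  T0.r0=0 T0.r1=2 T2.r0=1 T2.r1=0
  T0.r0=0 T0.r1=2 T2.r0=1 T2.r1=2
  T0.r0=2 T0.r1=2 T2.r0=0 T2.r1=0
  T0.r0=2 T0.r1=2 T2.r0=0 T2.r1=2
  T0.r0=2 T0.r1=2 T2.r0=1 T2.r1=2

spurious: T0.r0=0 T0.r1=2 T2.r0=1 T2.r1=0

outcome vector order: (T0.r0,T0.r1,T2.r0,T2.r1)
TSO (9): 0/0/0/0; 0/0/0/2; 0/0/1/2; 0/2/0/0; 0/2/0/2; 0/2/1/2; 2/2/0/0; 2/2/0/2; 2/2/1/2
claimed∖TSO = {0/2/1/0}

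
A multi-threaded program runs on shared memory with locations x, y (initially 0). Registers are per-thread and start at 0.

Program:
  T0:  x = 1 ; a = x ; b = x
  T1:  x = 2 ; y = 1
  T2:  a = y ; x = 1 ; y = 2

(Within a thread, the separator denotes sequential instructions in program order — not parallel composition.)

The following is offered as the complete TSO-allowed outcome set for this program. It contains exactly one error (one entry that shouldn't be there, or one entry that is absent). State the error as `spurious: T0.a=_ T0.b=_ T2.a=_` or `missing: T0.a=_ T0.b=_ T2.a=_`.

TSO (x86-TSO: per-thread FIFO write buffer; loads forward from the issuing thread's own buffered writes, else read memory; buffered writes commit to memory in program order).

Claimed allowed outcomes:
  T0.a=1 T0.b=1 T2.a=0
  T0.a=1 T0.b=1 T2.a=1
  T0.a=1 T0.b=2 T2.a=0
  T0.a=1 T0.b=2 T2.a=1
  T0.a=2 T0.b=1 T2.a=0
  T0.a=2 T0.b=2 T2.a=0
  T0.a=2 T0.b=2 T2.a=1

outcome vector order: (T0.a,T0.b,T2.a)
[TSO] allowed = {1/1/0 1/1/1 1/2/0 1/2/1 2/1/0 2/1/1 2/2/0 2/2/1}
TSO∖claimed = {2/1/1}

missing: T0.a=2 T0.b=1 T2.a=1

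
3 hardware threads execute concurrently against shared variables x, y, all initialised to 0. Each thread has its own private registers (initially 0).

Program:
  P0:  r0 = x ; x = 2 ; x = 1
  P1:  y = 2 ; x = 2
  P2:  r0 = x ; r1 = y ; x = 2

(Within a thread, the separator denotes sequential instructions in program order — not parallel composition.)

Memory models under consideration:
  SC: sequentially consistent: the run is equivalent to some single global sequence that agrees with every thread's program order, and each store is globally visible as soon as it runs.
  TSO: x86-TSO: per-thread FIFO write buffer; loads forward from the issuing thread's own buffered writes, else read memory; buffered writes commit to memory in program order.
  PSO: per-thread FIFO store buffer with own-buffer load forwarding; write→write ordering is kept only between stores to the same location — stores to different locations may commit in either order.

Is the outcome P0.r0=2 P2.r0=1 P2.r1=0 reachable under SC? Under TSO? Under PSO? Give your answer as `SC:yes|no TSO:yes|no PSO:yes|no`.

outcome vector order: (P0.r0,P2.r0,P2.r1)
[SC] allowed = {(0,0,0), (0,0,2), (0,1,0), (0,1,2), (0,2,0), (0,2,2), (2,0,0), (2,0,2), (2,1,2), (2,2,2)}
[TSO] allowed = {(0,0,0), (0,0,2), (0,1,0), (0,1,2), (0,2,0), (0,2,2), (2,0,0), (2,0,2), (2,1,2), (2,2,2)}
[PSO] allowed = {(0,0,0), (0,0,2), (0,1,0), (0,1,2), (0,2,0), (0,2,2), (2,0,0), (2,0,2), (2,1,0), (2,1,2), (2,2,0), (2,2,2)}
target (2,1,0) ∈ {PSO}

SC:no TSO:no PSO:yes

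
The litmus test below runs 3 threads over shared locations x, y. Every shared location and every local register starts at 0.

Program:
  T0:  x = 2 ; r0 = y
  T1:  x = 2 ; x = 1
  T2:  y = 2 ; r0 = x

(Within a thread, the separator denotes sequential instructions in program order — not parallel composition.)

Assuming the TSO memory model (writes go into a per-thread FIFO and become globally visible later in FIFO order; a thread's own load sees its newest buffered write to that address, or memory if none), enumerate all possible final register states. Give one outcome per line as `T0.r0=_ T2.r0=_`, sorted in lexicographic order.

outcome vector order: (T0.r0,T2.r0)
|TSO outcomes| = 6

T0.r0=0 T2.r0=0
T0.r0=0 T2.r0=1
T0.r0=0 T2.r0=2
T0.r0=2 T2.r0=0
T0.r0=2 T2.r0=1
T0.r0=2 T2.r0=2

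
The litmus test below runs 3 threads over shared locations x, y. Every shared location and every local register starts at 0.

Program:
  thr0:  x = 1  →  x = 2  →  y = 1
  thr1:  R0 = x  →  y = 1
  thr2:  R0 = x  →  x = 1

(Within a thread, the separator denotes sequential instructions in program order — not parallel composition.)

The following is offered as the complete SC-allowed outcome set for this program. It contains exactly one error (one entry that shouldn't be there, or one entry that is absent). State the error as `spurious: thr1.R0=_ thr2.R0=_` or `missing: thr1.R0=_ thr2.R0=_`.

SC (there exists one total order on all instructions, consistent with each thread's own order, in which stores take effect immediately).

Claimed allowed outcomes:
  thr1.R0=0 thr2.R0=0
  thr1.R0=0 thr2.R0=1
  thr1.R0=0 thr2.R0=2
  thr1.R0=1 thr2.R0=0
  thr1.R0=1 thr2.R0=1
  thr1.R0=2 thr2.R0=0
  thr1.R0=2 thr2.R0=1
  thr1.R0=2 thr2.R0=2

outcome vector order: (thr1.R0,thr2.R0)
[SC] allowed = {(0,0), (0,1), (0,2), (1,0), (1,1), (1,2), (2,0), (2,1), (2,2)}
SC∖claimed = {(1,2)}

missing: thr1.R0=1 thr2.R0=2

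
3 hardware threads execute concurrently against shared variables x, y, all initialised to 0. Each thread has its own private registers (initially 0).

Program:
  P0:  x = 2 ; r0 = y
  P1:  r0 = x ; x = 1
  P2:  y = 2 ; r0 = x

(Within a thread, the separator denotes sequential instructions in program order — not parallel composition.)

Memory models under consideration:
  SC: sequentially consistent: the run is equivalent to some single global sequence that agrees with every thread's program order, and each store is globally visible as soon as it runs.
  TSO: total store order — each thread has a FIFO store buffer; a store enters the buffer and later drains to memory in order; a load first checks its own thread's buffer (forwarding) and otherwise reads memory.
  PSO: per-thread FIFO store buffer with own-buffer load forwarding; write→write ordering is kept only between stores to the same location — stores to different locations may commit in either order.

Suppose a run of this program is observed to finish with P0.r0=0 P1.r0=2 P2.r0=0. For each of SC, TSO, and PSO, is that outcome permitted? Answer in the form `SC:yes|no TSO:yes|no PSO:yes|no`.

outcome vector order: (P0.r0,P1.r0,P2.r0)
[SC] allowed = {(0,0,1) (0,0,2) (0,2,1) (0,2,2) (2,0,0) (2,0,1) (2,0,2) (2,2,0) (2,2,1) (2,2,2)}
[TSO] allowed = {(0,0,0) (0,0,1) (0,0,2) (0,2,0) (0,2,1) (0,2,2) (2,0,0) (2,0,1) (2,0,2) (2,2,0) (2,2,1) (2,2,2)}
[PSO] allowed = {(0,0,0) (0,0,1) (0,0,2) (0,2,0) (0,2,1) (0,2,2) (2,0,0) (2,0,1) (2,0,2) (2,2,0) (2,2,1) (2,2,2)}
target (0,2,0) ∈ {TSO,PSO}

SC:no TSO:yes PSO:yes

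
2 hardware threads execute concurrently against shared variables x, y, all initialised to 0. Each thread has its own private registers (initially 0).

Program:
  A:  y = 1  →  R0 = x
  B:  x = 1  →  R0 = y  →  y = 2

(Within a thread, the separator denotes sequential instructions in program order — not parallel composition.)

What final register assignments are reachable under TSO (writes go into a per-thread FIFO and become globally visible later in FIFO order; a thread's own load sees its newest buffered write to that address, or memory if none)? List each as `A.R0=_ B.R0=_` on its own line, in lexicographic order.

outcome vector order: (A.R0,B.R0)
|TSO outcomes| = 4

A.R0=0 B.R0=0
A.R0=0 B.R0=1
A.R0=1 B.R0=0
A.R0=1 B.R0=1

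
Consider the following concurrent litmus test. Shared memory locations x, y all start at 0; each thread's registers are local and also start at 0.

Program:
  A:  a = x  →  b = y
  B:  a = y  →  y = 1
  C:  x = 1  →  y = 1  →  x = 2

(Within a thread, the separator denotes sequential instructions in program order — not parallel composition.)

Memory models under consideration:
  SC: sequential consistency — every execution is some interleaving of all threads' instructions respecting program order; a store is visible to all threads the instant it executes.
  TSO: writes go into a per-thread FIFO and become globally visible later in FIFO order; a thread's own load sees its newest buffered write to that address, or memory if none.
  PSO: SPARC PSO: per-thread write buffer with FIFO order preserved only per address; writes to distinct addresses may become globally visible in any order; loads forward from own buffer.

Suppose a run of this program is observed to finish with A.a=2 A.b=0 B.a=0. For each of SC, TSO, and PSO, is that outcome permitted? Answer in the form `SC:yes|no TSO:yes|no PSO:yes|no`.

SC:no TSO:no PSO:yes

outcome vector order: (A.a,A.b,B.a)
[SC] allowed = {<0 0 0>, <0 0 1>, <0 1 0>, <0 1 1>, <1 0 0>, <1 0 1>, <1 1 0>, <1 1 1>, <2 1 0>, <2 1 1>}
[TSO] allowed = {<0 0 0>, <0 0 1>, <0 1 0>, <0 1 1>, <1 0 0>, <1 0 1>, <1 1 0>, <1 1 1>, <2 1 0>, <2 1 1>}
[PSO] allowed = {<0 0 0>, <0 0 1>, <0 1 0>, <0 1 1>, <1 0 0>, <1 0 1>, <1 1 0>, <1 1 1>, <2 0 0>, <2 0 1>, <2 1 0>, <2 1 1>}
target <2 0 0> ∈ {PSO}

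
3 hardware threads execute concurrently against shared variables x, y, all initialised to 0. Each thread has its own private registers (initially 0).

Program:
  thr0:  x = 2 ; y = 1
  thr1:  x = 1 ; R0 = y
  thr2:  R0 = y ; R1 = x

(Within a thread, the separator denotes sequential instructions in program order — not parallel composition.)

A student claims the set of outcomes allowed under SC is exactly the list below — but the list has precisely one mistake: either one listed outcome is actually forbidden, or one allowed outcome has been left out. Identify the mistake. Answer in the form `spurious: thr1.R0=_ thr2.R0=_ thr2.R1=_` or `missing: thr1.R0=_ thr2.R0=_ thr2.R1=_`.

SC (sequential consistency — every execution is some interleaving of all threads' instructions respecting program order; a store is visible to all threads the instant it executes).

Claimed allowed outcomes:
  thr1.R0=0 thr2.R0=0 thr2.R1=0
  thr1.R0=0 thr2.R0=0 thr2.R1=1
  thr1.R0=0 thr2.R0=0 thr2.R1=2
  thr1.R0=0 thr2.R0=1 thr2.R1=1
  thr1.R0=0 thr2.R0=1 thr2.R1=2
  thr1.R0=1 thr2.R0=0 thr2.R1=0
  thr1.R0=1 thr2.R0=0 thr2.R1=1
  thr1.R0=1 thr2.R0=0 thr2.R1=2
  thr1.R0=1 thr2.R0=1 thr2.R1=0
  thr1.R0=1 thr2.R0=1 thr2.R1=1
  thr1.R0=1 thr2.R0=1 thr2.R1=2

outcome vector order: (thr1.R0,thr2.R0,thr2.R1)
[SC] allowed = {(0,0,0), (0,0,1), (0,0,2), (0,1,1), (0,1,2), (1,0,0), (1,0,1), (1,0,2), (1,1,1), (1,1,2)}
claimed∖SC = {(1,1,0)}

spurious: thr1.R0=1 thr2.R0=1 thr2.R1=0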